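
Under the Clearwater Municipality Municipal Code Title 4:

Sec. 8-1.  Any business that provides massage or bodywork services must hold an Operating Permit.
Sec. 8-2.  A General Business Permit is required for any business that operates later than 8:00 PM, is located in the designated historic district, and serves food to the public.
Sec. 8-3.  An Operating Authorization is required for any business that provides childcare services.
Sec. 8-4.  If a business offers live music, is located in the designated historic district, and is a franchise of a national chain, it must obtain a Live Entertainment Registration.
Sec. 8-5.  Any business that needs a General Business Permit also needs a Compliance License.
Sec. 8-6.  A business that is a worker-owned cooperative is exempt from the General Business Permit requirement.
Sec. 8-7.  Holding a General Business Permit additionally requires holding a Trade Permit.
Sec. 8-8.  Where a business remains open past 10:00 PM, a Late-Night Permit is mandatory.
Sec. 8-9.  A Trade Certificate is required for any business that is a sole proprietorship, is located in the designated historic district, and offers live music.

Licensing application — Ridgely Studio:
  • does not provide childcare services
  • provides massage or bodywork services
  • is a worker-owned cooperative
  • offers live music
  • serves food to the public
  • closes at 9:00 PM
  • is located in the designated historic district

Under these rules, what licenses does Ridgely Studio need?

Operating Permit

Sec. 8-1. provides massage or bodywork services → Operating Permit required.
Sec. 8-2. closes 9:00 PM, after 8:00 PM; is located in the designated historic district; serves food to the public → General Business Permit required.
Sec. 8-3. does not provide childcare services → Operating Authorization not required.
Sec. 8-4. offers live music; is located in the designated historic district; is a worker-owned cooperative (not: is a franchise of a national chain) → Live Entertainment Registration not required.
Sec. 8-5. General Business Permit is not required → no effect.
Sec. 8-6. is a worker-owned cooperative → exempt from General Business Permit.
Sec. 8-7. General Business Permit is not required → no effect.
Sec. 8-8. closes 9:00 PM, at/before 10:00 PM → Late-Night Permit not required.
Sec. 8-9. is a worker-owned cooperative (not: is a sole proprietorship); is located in the designated historic district; offers live music → Trade Certificate not required.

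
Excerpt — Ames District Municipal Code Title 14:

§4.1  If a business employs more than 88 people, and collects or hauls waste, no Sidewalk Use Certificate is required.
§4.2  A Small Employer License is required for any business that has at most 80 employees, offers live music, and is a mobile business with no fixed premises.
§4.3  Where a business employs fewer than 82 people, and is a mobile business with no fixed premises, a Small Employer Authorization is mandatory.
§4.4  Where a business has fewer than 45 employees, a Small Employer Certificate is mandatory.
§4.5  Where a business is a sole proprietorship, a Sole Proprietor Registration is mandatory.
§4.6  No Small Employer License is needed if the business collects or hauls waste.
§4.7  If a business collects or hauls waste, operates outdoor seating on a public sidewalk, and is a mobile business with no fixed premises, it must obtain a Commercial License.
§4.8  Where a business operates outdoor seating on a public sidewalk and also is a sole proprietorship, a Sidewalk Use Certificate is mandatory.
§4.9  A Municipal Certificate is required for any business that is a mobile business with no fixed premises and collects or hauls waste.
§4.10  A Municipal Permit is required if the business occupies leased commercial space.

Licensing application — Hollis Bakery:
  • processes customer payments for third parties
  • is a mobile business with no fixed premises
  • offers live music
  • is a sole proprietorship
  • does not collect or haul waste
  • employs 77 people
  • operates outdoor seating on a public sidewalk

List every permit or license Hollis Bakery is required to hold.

Sidewalk Use Certificate, Small Employer Authorization, Small Employer License, Sole Proprietor Registration

§4.1 employees 77 ≤ 88; does not collect or haul waste → Sidewalk Use Certificate exemption does not apply.
§4.2 employees 77 ≤ 80; offers live music; is a mobile business with no fixed premises → Small Employer License required.
§4.3 employees 77 < 82; is a mobile business with no fixed premises → Small Employer Authorization required.
§4.4 employees 77 ≥ 45 → Small Employer Certificate not required.
§4.5 is a sole proprietorship → Sole Proprietor Registration required.
§4.6 does not collect or haul waste → Small Employer License exemption does not apply.
§4.7 does not collect or haul waste; operates outdoor seating on a public sidewalk; is a mobile business with no fixed premises → Commercial License not required.
§4.8 operates outdoor seating on a public sidewalk; is a sole proprietorship → Sidewalk Use Certificate required.
§4.9 is a mobile business with no fixed premises; does not collect or haul waste → Municipal Certificate not required.
§4.10 is a mobile business with no fixed premises (not: occupies leased commercial space) → Municipal Permit not required.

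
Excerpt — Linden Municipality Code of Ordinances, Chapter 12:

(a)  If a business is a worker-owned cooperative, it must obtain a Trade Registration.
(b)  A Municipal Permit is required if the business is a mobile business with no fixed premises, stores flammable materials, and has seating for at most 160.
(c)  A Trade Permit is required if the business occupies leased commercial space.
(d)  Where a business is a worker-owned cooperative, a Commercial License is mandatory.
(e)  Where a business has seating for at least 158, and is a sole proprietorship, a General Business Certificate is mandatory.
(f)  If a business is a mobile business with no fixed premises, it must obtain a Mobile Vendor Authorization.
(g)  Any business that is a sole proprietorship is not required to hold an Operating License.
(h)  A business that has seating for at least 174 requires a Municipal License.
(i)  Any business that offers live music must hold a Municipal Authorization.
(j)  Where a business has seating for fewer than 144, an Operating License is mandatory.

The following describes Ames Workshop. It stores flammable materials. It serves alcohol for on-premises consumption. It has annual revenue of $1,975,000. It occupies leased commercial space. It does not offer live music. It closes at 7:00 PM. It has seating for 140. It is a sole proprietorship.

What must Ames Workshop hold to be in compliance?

Trade Permit

(a) is a sole proprietorship (not: is a worker-owned cooperative) → Trade Registration not required.
(b) occupies leased commercial space (not: is a mobile business with no fixed premises); stores flammable materials; seating 140 ≤ 160 → Municipal Permit not required.
(c) occupies leased commercial space → Trade Permit required.
(d) is a sole proprietorship (not: is a worker-owned cooperative) → Commercial License not required.
(e) seating 140 < 158; is a sole proprietorship → General Business Certificate not required.
(f) occupies leased commercial space (not: is a mobile business with no fixed premises) → Mobile Vendor Authorization not required.
(g) is a sole proprietorship → exempt from Operating License.
(h) seating 140 < 174 → Municipal License not required.
(i) does not offer live music → Municipal Authorization not required.
(j) seating 140 < 144 → Operating License required.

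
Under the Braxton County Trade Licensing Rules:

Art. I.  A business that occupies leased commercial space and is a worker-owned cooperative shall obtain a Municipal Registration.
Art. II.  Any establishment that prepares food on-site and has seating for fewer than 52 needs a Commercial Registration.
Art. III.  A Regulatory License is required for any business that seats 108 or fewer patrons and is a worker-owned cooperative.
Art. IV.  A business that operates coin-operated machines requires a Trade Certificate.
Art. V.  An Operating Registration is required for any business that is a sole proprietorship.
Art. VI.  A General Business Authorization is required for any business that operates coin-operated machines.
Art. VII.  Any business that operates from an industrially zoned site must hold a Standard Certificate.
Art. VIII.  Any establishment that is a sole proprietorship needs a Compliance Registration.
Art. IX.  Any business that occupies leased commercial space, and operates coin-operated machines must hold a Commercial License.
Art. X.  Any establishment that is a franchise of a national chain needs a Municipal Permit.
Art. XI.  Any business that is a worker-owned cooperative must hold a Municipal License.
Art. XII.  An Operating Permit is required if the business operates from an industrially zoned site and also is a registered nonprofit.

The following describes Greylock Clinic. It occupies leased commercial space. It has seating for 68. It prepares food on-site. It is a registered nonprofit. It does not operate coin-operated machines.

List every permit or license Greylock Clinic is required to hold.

None

Art. I. occupies leased commercial space; is a registered nonprofit (not: is a worker-owned cooperative) → Municipal Registration not required.
Art. II. prepares food on-site; seating 68 ≥ 52 → Commercial Registration not required.
Art. III. seating 68 ≤ 108; is a registered nonprofit (not: is a worker-owned cooperative) → Regulatory License not required.
Art. IV. does not operate coin-operated machines → Trade Certificate not required.
Art. V. is a registered nonprofit (not: is a sole proprietorship) → Operating Registration not required.
Art. VI. does not operate coin-operated machines → General Business Authorization not required.
Art. VII. occupies leased commercial space (not: operates from an industrially zoned site) → Standard Certificate not required.
Art. VIII. is a registered nonprofit (not: is a sole proprietorship) → Compliance Registration not required.
Art. IX. occupies leased commercial space; does not operate coin-operated machines → Commercial License not required.
Art. X. is a registered nonprofit (not: is a franchise of a national chain) → Municipal Permit not required.
Art. XI. is a registered nonprofit (not: is a worker-owned cooperative) → Municipal License not required.
Art. XII. occupies leased commercial space (not: operates from an industrially zoned site); is a registered nonprofit → Operating Permit not required.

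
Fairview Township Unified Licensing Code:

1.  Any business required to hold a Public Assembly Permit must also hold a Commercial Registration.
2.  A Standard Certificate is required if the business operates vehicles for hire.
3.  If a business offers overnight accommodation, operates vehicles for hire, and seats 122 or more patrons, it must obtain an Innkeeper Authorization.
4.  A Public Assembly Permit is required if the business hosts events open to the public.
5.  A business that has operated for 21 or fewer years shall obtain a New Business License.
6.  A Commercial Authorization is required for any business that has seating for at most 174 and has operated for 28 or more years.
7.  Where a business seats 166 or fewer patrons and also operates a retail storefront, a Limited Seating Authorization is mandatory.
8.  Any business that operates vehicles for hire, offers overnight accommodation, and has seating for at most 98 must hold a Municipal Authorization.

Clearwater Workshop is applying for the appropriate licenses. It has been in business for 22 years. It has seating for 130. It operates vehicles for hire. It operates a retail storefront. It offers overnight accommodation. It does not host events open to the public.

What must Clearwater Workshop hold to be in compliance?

1. Public Assembly Permit is not required → no effect.
2. operates vehicles for hire → Standard Certificate required.
3. offers overnight accommodation; operates vehicles for hire; seating 130 ≥ 122 → Innkeeper Authorization required.
4. does not host events open to the public → Public Assembly Permit not required.
5. years in business 22 > 21 → New Business License not required.
6. seating 130 ≤ 174; years in business 22 < 28 → Commercial Authorization not required.
7. seating 130 ≤ 166; operates a retail storefront → Limited Seating Authorization required.
8. operates vehicles for hire; offers overnight accommodation; seating 130 > 98 → Municipal Authorization not required.

Innkeeper Authorization, Limited Seating Authorization, Standard Certificate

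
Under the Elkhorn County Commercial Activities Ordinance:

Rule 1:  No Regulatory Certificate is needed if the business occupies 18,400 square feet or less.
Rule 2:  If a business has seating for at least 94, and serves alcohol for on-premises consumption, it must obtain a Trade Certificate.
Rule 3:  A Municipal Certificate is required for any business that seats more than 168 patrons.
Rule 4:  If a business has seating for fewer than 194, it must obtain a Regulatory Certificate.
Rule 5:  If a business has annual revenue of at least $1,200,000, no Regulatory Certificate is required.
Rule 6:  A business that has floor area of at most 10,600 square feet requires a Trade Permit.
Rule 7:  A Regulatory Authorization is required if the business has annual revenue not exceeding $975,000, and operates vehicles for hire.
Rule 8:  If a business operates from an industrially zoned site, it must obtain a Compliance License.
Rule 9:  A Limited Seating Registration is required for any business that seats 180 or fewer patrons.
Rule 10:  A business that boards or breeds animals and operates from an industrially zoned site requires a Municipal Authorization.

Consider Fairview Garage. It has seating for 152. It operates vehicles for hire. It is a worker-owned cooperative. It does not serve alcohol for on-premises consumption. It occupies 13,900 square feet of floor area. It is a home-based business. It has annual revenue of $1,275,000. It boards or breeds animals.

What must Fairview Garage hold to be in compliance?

Limited Seating Registration

Rule 1: floor area 13,900 square feet ≤ 18,400 square feet → exempt from Regulatory Certificate.
Rule 2: seating 152 ≥ 94; does not serve alcohol for on-premises consumption → Trade Certificate not required.
Rule 3: seating 152 ≤ 168 → Municipal Certificate not required.
Rule 4: seating 152 < 194 → Regulatory Certificate required.
Rule 5: revenue $1,275,000 ≥ $1,200,000 → exempt from Regulatory Certificate.
Rule 6: floor area 13,900 square feet > 10,600 square feet → Trade Permit not required.
Rule 7: revenue $1,275,000 > $975,000; operates vehicles for hire → Regulatory Authorization not required.
Rule 8: is a home-based business (not: operates from an industrially zoned site) → Compliance License not required.
Rule 9: seating 152 ≤ 180 → Limited Seating Registration required.
Rule 10: boards or breeds animals; is a home-based business (not: operates from an industrially zoned site) → Municipal Authorization not required.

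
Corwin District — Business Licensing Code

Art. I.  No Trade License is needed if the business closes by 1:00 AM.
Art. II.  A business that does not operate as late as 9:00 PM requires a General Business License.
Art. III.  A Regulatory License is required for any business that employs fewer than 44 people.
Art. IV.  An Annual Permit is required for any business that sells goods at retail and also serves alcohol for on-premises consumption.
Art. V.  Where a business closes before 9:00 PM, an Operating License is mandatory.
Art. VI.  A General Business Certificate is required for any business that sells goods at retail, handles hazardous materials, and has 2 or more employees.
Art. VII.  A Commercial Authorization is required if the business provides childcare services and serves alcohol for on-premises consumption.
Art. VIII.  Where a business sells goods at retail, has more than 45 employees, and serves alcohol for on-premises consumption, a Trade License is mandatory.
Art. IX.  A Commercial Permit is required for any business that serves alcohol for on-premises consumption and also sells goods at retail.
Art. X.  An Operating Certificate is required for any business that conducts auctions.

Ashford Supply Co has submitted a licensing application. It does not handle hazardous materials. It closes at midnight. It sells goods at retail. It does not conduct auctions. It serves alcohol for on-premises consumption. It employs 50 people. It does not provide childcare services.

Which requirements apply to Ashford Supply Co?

Art. I. closes midnight, at/before 1:00 AM → exempt from Trade License.
Art. II. closes midnight, after 9:00 PM → General Business License not required.
Art. III. employees 50 ≥ 44 → Regulatory License not required.
Art. IV. sells goods at retail; serves alcohol for on-premises consumption → Annual Permit required.
Art. V. closes midnight, after 9:00 PM → Operating License not required.
Art. VI. sells goods at retail; does not handle hazardous materials; employees 50 ≥ 2 → General Business Certificate not required.
Art. VII. does not provide childcare services; serves alcohol for on-premises consumption → Commercial Authorization not required.
Art. VIII. sells goods at retail; employees 50 > 45; serves alcohol for on-premises consumption → Trade License required.
Art. IX. serves alcohol for on-premises consumption; sells goods at retail → Commercial Permit required.
Art. X. does not conduct auctions → Operating Certificate not required.

Annual Permit, Commercial Permit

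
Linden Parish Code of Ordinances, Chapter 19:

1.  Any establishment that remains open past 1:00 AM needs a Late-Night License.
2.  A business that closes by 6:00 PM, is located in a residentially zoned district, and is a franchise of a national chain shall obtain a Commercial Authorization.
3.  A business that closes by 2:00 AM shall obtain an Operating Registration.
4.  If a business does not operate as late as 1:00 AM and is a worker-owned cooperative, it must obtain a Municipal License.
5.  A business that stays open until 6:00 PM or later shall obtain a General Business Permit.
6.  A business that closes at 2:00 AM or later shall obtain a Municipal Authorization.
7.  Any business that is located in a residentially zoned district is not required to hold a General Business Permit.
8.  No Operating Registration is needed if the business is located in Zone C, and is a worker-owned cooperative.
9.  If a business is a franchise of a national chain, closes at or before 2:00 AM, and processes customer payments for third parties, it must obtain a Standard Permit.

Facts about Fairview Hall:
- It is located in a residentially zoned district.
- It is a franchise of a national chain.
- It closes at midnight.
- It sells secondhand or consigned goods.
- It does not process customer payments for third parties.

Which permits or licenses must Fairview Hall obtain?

1. closes midnight, at/before 1:00 AM → Late-Night License not required.
2. closes midnight, after 6:00 PM; is located in a residentially zoned district; is a franchise of a national chain → Commercial Authorization not required.
3. closes midnight, at/before 2:00 AM → Operating Registration required.
4. closes midnight, at/before 1:00 AM; is a franchise of a national chain (not: is a worker-owned cooperative) → Municipal License not required.
5. closes midnight, after 6:00 PM → General Business Permit required.
6. closes midnight, at/before 2:00 AM → Municipal Authorization not required.
7. is located in a residentially zoned district → exempt from General Business Permit.
8. is located in a residentially zoned district (not: is located in Zone C); is a franchise of a national chain (not: is a worker-owned cooperative) → Operating Registration exemption does not apply.
9. is a franchise of a national chain; closes midnight, at/before 2:00 AM; does not process customer payments for third parties → Standard Permit not required.

Operating Registration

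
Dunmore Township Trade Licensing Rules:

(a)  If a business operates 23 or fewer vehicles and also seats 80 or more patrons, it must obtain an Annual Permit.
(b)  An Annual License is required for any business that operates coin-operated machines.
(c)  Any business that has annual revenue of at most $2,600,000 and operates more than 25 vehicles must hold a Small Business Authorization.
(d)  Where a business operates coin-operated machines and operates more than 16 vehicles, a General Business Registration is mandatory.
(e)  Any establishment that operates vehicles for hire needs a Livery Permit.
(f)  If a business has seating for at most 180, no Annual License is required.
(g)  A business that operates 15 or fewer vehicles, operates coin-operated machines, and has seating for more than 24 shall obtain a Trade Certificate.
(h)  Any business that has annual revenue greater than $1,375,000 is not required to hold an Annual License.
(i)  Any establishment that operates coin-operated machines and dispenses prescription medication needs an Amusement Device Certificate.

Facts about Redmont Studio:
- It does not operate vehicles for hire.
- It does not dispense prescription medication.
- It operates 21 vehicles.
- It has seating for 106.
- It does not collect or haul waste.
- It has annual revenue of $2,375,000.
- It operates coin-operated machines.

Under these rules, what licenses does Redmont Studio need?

Annual Permit, General Business Registration

(a) vehicles 21 ≤ 23; seating 106 ≥ 80 → Annual Permit required.
(b) operates coin-operated machines → Annual License required.
(c) revenue $2,375,000 ≤ $2,600,000; vehicles 21 ≤ 25 → Small Business Authorization not required.
(d) operates coin-operated machines; vehicles 21 > 16 → General Business Registration required.
(e) does not operate vehicles for hire → Livery Permit not required.
(f) seating 106 ≤ 180 → exempt from Annual License.
(g) vehicles 21 > 15; operates coin-operated machines; seating 106 > 24 → Trade Certificate not required.
(h) revenue $2,375,000 > $1,375,000 → exempt from Annual License.
(i) operates coin-operated machines; does not dispense prescription medication → Amusement Device Certificate not required.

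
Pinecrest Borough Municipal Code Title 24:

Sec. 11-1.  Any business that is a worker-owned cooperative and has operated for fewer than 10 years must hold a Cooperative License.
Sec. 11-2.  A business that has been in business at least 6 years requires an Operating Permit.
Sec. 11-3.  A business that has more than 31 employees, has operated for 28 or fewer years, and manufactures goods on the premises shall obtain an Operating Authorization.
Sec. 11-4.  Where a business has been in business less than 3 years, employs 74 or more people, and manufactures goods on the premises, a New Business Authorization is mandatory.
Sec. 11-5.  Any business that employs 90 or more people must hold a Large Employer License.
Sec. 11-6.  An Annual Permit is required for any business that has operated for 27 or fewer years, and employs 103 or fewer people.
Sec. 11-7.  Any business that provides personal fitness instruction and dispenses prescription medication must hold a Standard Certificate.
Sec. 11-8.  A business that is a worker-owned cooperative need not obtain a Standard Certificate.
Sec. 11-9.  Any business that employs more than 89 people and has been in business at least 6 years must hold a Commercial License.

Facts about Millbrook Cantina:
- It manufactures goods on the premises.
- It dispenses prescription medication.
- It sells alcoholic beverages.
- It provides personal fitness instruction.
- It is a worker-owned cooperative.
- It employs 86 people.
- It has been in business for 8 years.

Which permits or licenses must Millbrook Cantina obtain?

Annual Permit, Cooperative License, Operating Authorization, Operating Permit

Sec. 11-1. is a worker-owned cooperative; years in business 8 < 10 → Cooperative License required.
Sec. 11-2. years in business 8 ≥ 6 → Operating Permit required.
Sec. 11-3. employees 86 > 31; years in business 8 ≤ 28; manufactures goods on the premises → Operating Authorization required.
Sec. 11-4. years in business 8 ≥ 3; employees 86 ≥ 74; manufactures goods on the premises → New Business Authorization not required.
Sec. 11-5. employees 86 < 90 → Large Employer License not required.
Sec. 11-6. years in business 8 ≤ 27; employees 86 ≤ 103 → Annual Permit required.
Sec. 11-7. provides personal fitness instruction; dispenses prescription medication → Standard Certificate required.
Sec. 11-8. is a worker-owned cooperative → exempt from Standard Certificate.
Sec. 11-9. employees 86 ≤ 89; years in business 8 ≥ 6 → Commercial License not required.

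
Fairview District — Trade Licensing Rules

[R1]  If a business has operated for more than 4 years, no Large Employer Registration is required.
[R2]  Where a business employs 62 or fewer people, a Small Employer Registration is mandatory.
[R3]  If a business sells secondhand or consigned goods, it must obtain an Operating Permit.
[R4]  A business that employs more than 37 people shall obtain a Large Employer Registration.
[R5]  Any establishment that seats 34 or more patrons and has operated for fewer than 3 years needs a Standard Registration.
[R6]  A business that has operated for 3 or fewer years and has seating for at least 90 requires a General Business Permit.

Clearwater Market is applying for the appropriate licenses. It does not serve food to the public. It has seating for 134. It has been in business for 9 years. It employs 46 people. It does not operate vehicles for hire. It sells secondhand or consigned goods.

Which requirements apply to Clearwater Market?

Operating Permit, Small Employer Registration

[R1] years in business 9 > 4 → exempt from Large Employer Registration.
[R2] employees 46 ≤ 62 → Small Employer Registration required.
[R3] sells secondhand or consigned goods → Operating Permit required.
[R4] employees 46 > 37 → Large Employer Registration required.
[R5] seating 134 ≥ 34; years in business 9 ≥ 3 → Standard Registration not required.
[R6] years in business 9 > 3; seating 134 ≥ 90 → General Business Permit not required.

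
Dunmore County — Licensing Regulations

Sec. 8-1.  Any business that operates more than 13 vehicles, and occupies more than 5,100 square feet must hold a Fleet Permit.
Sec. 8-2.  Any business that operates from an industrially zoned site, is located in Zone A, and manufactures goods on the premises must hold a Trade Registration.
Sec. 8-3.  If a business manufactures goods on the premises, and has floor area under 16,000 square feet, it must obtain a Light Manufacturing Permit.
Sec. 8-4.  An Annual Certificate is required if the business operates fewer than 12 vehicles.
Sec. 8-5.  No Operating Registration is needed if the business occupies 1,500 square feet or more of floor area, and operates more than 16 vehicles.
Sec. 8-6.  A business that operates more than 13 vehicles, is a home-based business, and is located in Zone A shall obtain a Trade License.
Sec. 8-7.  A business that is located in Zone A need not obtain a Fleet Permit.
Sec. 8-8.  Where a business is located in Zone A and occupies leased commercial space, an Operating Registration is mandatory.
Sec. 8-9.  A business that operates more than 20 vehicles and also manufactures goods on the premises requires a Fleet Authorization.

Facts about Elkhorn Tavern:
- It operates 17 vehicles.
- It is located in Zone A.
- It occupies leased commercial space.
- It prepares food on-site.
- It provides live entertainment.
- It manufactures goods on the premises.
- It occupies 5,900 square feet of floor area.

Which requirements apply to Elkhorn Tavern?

Sec. 8-1. vehicles 17 > 13; floor area 5,900 square feet > 5,100 square feet → Fleet Permit required.
Sec. 8-2. occupies leased commercial space (not: operates from an industrially zoned site); is located in Zone A; manufactures goods on the premises → Trade Registration not required.
Sec. 8-3. manufactures goods on the premises; floor area 5,900 square feet < 16,000 square feet → Light Manufacturing Permit required.
Sec. 8-4. vehicles 17 ≥ 12 → Annual Certificate not required.
Sec. 8-5. floor area 5,900 square feet ≥ 1,500 square feet; vehicles 17 > 16 → exempt from Operating Registration.
Sec. 8-6. vehicles 17 > 13; occupies leased commercial space (not: is a home-based business); is located in Zone A → Trade License not required.
Sec. 8-7. is located in Zone A → exempt from Fleet Permit.
Sec. 8-8. is located in Zone A; occupies leased commercial space → Operating Registration required.
Sec. 8-9. vehicles 17 ≤ 20; manufactures goods on the premises → Fleet Authorization not required.

Light Manufacturing Permit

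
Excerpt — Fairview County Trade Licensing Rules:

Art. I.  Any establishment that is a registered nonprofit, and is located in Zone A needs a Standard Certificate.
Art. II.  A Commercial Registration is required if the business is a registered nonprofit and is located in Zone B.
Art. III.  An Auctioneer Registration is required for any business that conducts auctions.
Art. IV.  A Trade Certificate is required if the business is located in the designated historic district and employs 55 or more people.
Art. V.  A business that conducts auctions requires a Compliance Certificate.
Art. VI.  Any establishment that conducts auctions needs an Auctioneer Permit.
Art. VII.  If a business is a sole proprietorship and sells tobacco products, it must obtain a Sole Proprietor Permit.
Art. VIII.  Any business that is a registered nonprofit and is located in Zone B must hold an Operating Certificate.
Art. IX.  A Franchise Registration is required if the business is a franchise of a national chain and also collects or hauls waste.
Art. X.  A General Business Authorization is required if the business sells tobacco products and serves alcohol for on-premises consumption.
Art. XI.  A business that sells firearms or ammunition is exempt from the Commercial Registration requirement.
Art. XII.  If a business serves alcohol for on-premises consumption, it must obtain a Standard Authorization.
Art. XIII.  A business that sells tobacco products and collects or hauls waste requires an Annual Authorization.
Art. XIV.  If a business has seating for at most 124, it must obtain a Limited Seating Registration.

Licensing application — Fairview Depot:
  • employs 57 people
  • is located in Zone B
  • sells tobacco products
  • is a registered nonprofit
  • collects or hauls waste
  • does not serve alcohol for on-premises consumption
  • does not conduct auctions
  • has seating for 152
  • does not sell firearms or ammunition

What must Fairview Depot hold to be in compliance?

Art. I. is a registered nonprofit; is located in Zone B (not: is located in Zone A) → Standard Certificate not required.
Art. II. is a registered nonprofit; is located in Zone B → Commercial Registration required.
Art. III. does not conduct auctions → Auctioneer Registration not required.
Art. IV. is located in Zone B (not: is located in the designated historic district); employees 57 ≥ 55 → Trade Certificate not required.
Art. V. does not conduct auctions → Compliance Certificate not required.
Art. VI. does not conduct auctions → Auctioneer Permit not required.
Art. VII. is a registered nonprofit (not: is a sole proprietorship); sells tobacco products → Sole Proprietor Permit not required.
Art. VIII. is a registered nonprofit; is located in Zone B → Operating Certificate required.
Art. IX. is a registered nonprofit (not: is a franchise of a national chain); collects or hauls waste → Franchise Registration not required.
Art. X. sells tobacco products; does not serve alcohol for on-premises consumption → General Business Authorization not required.
Art. XI. does not sell firearms or ammunition → Commercial Registration exemption does not apply.
Art. XII. does not serve alcohol for on-premises consumption → Standard Authorization not required.
Art. XIII. sells tobacco products; collects or hauls waste → Annual Authorization required.
Art. XIV. seating 152 > 124 → Limited Seating Registration not required.

Annual Authorization, Commercial Registration, Operating Certificate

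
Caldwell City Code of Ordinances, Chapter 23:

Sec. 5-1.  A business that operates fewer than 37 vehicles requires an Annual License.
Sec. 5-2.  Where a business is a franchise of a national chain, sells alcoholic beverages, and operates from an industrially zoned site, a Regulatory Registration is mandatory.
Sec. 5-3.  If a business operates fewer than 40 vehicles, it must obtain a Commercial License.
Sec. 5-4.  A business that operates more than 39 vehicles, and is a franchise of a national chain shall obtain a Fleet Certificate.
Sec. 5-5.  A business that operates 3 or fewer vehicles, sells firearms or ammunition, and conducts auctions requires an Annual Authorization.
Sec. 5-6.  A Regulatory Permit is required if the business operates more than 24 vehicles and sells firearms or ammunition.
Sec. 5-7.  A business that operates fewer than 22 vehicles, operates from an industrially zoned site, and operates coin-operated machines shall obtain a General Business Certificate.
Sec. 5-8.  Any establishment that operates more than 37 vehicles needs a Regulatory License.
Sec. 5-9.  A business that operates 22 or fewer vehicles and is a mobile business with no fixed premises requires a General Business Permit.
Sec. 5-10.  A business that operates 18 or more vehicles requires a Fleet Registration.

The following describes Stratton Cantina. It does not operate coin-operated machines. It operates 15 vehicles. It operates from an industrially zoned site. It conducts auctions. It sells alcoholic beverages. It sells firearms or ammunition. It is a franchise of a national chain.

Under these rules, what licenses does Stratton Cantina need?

Annual License, Commercial License, Regulatory Registration

Sec. 5-1. vehicles 15 < 37 → Annual License required.
Sec. 5-2. is a franchise of a national chain; sells alcoholic beverages; operates from an industrially zoned site → Regulatory Registration required.
Sec. 5-3. vehicles 15 < 40 → Commercial License required.
Sec. 5-4. vehicles 15 ≤ 39; is a franchise of a national chain → Fleet Certificate not required.
Sec. 5-5. vehicles 15 > 3; sells firearms or ammunition; conducts auctions → Annual Authorization not required.
Sec. 5-6. vehicles 15 ≤ 24; sells firearms or ammunition → Regulatory Permit not required.
Sec. 5-7. vehicles 15 < 22; operates from an industrially zoned site; does not operate coin-operated machines → General Business Certificate not required.
Sec. 5-8. vehicles 15 ≤ 37 → Regulatory License not required.
Sec. 5-9. vehicles 15 ≤ 22; operates from an industrially zoned site (not: is a mobile business with no fixed premises) → General Business Permit not required.
Sec. 5-10. vehicles 15 < 18 → Fleet Registration not required.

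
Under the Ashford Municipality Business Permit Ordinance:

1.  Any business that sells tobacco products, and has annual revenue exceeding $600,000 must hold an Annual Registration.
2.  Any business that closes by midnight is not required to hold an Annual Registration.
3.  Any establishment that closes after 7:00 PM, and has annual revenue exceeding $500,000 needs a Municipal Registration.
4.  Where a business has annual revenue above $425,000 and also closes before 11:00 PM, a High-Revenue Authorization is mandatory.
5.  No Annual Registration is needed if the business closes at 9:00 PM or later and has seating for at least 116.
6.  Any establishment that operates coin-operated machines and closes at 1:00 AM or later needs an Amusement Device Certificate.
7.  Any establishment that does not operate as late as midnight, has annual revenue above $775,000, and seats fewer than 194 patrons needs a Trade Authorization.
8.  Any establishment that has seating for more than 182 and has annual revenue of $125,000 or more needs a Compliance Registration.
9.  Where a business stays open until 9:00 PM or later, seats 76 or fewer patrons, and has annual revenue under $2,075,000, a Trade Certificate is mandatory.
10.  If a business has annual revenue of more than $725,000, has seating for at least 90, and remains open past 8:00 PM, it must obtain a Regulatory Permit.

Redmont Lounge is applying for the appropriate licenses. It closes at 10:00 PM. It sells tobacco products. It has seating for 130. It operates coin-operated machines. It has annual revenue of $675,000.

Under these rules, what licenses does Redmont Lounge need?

High-Revenue Authorization, Municipal Registration

1. sells tobacco products; revenue $675,000 > $600,000 → Annual Registration required.
2. closes 10:00 PM, at/before midnight → exempt from Annual Registration.
3. closes 10:00 PM, after 7:00 PM; revenue $675,000 > $500,000 → Municipal Registration required.
4. revenue $675,000 > $425,000; closes 10:00 PM, at/before 11:00 PM → High-Revenue Authorization required.
5. closes 10:00 PM, after 9:00 PM; seating 130 ≥ 116 → exempt from Annual Registration.
6. operates coin-operated machines; closes 10:00 PM, at/before 1:00 AM → Amusement Device Certificate not required.
7. closes 10:00 PM, at/before midnight; revenue $675,000 ≤ $775,000; seating 130 < 194 → Trade Authorization not required.
8. seating 130 ≤ 182; revenue $675,000 ≥ $125,000 → Compliance Registration not required.
9. closes 10:00 PM, after 9:00 PM; seating 130 > 76; revenue $675,000 < $2,075,000 → Trade Certificate not required.
10. revenue $675,000 ≤ $725,000; seating 130 ≥ 90; closes 10:00 PM, after 8:00 PM → Regulatory Permit not required.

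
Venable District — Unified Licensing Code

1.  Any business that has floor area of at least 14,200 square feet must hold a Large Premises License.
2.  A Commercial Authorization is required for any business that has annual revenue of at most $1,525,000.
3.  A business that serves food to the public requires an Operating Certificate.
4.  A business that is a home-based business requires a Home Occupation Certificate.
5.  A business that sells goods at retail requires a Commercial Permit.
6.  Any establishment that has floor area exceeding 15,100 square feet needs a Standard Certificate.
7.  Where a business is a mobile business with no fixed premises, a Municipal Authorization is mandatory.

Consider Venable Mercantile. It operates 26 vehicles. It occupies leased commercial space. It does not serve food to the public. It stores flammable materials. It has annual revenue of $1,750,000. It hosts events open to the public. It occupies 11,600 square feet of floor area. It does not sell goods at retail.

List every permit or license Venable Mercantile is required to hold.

1. floor area 11,600 square feet < 14,200 square feet → Large Premises License not required.
2. revenue $1,750,000 > $1,525,000 → Commercial Authorization not required.
3. does not serve food to the public → Operating Certificate not required.
4. occupies leased commercial space (not: is a home-based business) → Home Occupation Certificate not required.
5. does not sell goods at retail → Commercial Permit not required.
6. floor area 11,600 square feet ≤ 15,100 square feet → Standard Certificate not required.
7. occupies leased commercial space (not: is a mobile business with no fixed premises) → Municipal Authorization not required.

None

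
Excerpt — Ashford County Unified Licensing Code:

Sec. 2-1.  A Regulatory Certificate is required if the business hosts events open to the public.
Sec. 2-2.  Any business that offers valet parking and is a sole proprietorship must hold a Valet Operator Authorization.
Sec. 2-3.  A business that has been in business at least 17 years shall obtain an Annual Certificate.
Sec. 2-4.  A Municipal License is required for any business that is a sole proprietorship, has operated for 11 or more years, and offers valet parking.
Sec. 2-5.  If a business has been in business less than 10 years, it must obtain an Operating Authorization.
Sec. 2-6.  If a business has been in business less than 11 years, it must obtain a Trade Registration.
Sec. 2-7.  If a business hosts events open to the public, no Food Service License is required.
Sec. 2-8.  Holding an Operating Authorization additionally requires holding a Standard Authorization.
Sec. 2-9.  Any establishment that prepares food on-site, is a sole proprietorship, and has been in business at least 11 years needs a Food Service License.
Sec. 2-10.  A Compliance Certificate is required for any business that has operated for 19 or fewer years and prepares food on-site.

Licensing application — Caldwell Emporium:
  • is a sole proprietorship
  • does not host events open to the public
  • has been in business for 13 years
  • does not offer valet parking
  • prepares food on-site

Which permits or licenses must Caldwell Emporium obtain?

Sec. 2-1. does not host events open to the public → Regulatory Certificate not required.
Sec. 2-2. does not offer valet parking; is a sole proprietorship → Valet Operator Authorization not required.
Sec. 2-3. years in business 13 < 17 → Annual Certificate not required.
Sec. 2-4. is a sole proprietorship; years in business 13 ≥ 11; does not offer valet parking → Municipal License not required.
Sec. 2-5. years in business 13 ≥ 10 → Operating Authorization not required.
Sec. 2-6. years in business 13 ≥ 11 → Trade Registration not required.
Sec. 2-7. does not host events open to the public → Food Service License exemption does not apply.
Sec. 2-8. Operating Authorization is not required → no effect.
Sec. 2-9. prepares food on-site; is a sole proprietorship; years in business 13 ≥ 11 → Food Service License required.
Sec. 2-10. years in business 13 ≤ 19; prepares food on-site → Compliance Certificate required.

Compliance Certificate, Food Service License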